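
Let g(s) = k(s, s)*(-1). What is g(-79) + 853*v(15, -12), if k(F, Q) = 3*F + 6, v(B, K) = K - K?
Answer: 231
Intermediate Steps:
v(B, K) = 0
k(F, Q) = 6 + 3*F
g(s) = -6 - 3*s (g(s) = (6 + 3*s)*(-1) = -6 - 3*s)
g(-79) + 853*v(15, -12) = (-6 - 3*(-79)) + 853*0 = (-6 + 237) + 0 = 231 + 0 = 231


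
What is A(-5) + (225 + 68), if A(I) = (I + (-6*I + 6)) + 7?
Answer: 331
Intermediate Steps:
A(I) = 13 - 5*I (A(I) = (I + (6 - 6*I)) + 7 = (6 - 5*I) + 7 = 13 - 5*I)
A(-5) + (225 + 68) = (13 - 5*(-5)) + (225 + 68) = (13 + 25) + 293 = 38 + 293 = 331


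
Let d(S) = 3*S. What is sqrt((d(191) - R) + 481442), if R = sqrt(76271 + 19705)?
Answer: sqrt(482015 - 6*sqrt(2666)) ≈ 694.05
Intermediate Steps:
R = 6*sqrt(2666) (R = sqrt(95976) = 6*sqrt(2666) ≈ 309.80)
sqrt((d(191) - R) + 481442) = sqrt((3*191 - 6*sqrt(2666)) + 481442) = sqrt((573 - 6*sqrt(2666)) + 481442) = sqrt(482015 - 6*sqrt(2666))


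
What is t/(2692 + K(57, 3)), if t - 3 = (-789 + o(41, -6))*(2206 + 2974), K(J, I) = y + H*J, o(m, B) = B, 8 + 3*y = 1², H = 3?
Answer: -12354291/8582 ≈ -1439.6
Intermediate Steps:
y = -7/3 (y = -8/3 + (⅓)*1² = -8/3 + (⅓)*1 = -8/3 + ⅓ = -7/3 ≈ -2.3333)
K(J, I) = -7/3 + 3*J
t = -4118097 (t = 3 + (-789 - 6)*(2206 + 2974) = 3 - 795*5180 = 3 - 4118100 = -4118097)
t/(2692 + K(57, 3)) = -4118097/(2692 + (-7/3 + 3*57)) = -4118097/(2692 + (-7/3 + 171)) = -4118097/(2692 + 506/3) = -4118097/8582/3 = -4118097*3/8582 = -12354291/8582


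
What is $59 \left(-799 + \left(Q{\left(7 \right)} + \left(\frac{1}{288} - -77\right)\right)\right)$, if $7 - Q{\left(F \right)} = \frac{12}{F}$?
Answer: $- \frac{85248451}{2016} \approx -42286.0$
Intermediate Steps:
$Q{\left(F \right)} = 7 - \frac{12}{F}$
$59 \left(-799 + \left(Q{\left(7 \right)} + \left(\frac{1}{288} - -77\right)\right)\right) = 59 \left(-799 + \left(\left(7 - \frac{12}{7}\right) + \left(\frac{1}{288} - -77\right)\right)\right) = 59 \left(-799 + \left(\left(7 - \frac{12}{7}\right) + \left(\frac{1}{288} + 77\right)\right)\right) = 59 \left(-799 + \left(\left(7 - \frac{12}{7}\right) + \frac{22177}{288}\right)\right) = 59 \left(-799 + \left(\frac{37}{7} + \frac{22177}{288}\right)\right) = 59 \left(-799 + \frac{165895}{2016}\right) = 59 \left(- \frac{1444889}{2016}\right) = - \frac{85248451}{2016}$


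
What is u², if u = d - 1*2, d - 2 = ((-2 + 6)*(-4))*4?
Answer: 4096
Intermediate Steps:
d = -62 (d = 2 + ((-2 + 6)*(-4))*4 = 2 + (4*(-4))*4 = 2 - 16*4 = 2 - 64 = -62)
u = -64 (u = -62 - 1*2 = -62 - 2 = -64)
u² = (-64)² = 4096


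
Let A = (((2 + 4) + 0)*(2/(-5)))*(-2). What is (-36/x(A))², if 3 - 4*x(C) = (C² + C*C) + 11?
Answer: 202500/28561 ≈ 7.0901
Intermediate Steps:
A = 24/5 (A = ((6 + 0)*(2*(-⅕)))*(-2) = (6*(-⅖))*(-2) = -12/5*(-2) = 24/5 ≈ 4.8000)
x(C) = -2 - C²/2 (x(C) = ¾ - ((C² + C*C) + 11)/4 = ¾ - ((C² + C²) + 11)/4 = ¾ - (2*C² + 11)/4 = ¾ - (11 + 2*C²)/4 = ¾ + (-11/4 - C²/2) = -2 - C²/2)
(-36/x(A))² = (-36/(-2 - (24/5)²/2))² = (-36/(-2 - ½*576/25))² = (-36/(-2 - 288/25))² = (-36/(-338/25))² = (-36*(-25/338))² = (450/169)² = 202500/28561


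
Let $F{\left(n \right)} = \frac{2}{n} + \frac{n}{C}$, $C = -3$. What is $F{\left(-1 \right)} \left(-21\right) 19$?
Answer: $665$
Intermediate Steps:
$F{\left(n \right)} = \frac{2}{n} - \frac{n}{3}$ ($F{\left(n \right)} = \frac{2}{n} + \frac{n}{-3} = \frac{2}{n} + n \left(- \frac{1}{3}\right) = \frac{2}{n} - \frac{n}{3}$)
$F{\left(-1 \right)} \left(-21\right) 19 = \left(\frac{2}{-1} - - \frac{1}{3}\right) \left(-21\right) 19 = \left(2 \left(-1\right) + \frac{1}{3}\right) \left(-21\right) 19 = \left(-2 + \frac{1}{3}\right) \left(-21\right) 19 = \left(- \frac{5}{3}\right) \left(-21\right) 19 = 35 \cdot 19 = 665$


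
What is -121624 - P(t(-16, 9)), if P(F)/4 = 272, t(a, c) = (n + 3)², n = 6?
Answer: -122712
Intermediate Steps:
t(a, c) = 81 (t(a, c) = (6 + 3)² = 9² = 81)
P(F) = 1088 (P(F) = 4*272 = 1088)
-121624 - P(t(-16, 9)) = -121624 - 1*1088 = -121624 - 1088 = -122712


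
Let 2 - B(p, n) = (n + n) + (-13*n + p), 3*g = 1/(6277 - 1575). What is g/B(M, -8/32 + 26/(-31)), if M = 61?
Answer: -62/62073453 ≈ -9.9882e-7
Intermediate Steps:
g = 1/14106 (g = 1/(3*(6277 - 1575)) = (⅓)/4702 = (⅓)*(1/4702) = 1/14106 ≈ 7.0892e-5)
B(p, n) = 2 - p + 11*n (B(p, n) = 2 - ((n + n) + (-13*n + p)) = 2 - (2*n + (p - 13*n)) = 2 - (p - 11*n) = 2 + (-p + 11*n) = 2 - p + 11*n)
g/B(M, -8/32 + 26/(-31)) = 1/(14106*(2 - 1*61 + 11*(-8/32 + 26/(-31)))) = 1/(14106*(2 - 61 + 11*(-8*1/32 + 26*(-1/31)))) = 1/(14106*(2 - 61 + 11*(-¼ - 26/31))) = 1/(14106*(2 - 61 + 11*(-135/124))) = 1/(14106*(2 - 61 - 1485/124)) = 1/(14106*(-8801/124)) = (1/14106)*(-124/8801) = -62/62073453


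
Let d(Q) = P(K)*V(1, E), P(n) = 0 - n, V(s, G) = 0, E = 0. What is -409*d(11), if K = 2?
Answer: 0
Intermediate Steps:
P(n) = -n
d(Q) = 0 (d(Q) = -1*2*0 = -2*0 = 0)
-409*d(11) = -409*0 = 0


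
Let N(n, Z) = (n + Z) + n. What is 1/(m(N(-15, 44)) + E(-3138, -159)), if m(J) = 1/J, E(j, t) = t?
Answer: -14/2225 ≈ -0.0062921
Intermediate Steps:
N(n, Z) = Z + 2*n (N(n, Z) = (Z + n) + n = Z + 2*n)
1/(m(N(-15, 44)) + E(-3138, -159)) = 1/(1/(44 + 2*(-15)) - 159) = 1/(1/(44 - 30) - 159) = 1/(1/14 - 159) = 1/(-2225/14) = -14/2225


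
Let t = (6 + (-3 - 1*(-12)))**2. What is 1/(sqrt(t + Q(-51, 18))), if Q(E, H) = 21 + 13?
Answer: sqrt(259)/259 ≈ 0.062137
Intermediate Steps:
Q(E, H) = 34
t = 225 (t = (6 + (-3 + 12))**2 = (6 + 9)**2 = 15**2 = 225)
1/(sqrt(t + Q(-51, 18))) = 1/(sqrt(225 + 34)) = 1/(sqrt(259)) = sqrt(259)/259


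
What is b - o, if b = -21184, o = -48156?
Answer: 26972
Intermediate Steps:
b - o = -21184 - 1*(-48156) = -21184 + 48156 = 26972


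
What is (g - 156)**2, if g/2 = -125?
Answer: 164836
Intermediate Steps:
g = -250 (g = 2*(-125) = -250)
(g - 156)**2 = (-250 - 156)**2 = (-406)**2 = 164836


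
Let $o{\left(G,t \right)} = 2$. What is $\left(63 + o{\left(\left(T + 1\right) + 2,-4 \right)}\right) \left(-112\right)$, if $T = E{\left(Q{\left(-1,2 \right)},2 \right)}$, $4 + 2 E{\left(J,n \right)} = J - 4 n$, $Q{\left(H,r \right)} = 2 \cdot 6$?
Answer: $-7280$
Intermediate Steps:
$Q{\left(H,r \right)} = 12$
$E{\left(J,n \right)} = -2 + \frac{J}{2} - 2 n$ ($E{\left(J,n \right)} = -2 + \frac{J - 4 n}{2} = -2 + \left(\frac{J}{2} - 2 n\right) = -2 + \frac{J}{2} - 2 n$)
$T = 0$ ($T = -2 + \frac{1}{2} \cdot 12 - 4 = -2 + 6 - 4 = 0$)
$\left(63 + o{\left(\left(T + 1\right) + 2,-4 \right)}\right) \left(-112\right) = \left(63 + 2\right) \left(-112\right) = 65 \left(-112\right) = -7280$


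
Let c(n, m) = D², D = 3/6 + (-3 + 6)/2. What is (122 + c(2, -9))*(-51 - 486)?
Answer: -67662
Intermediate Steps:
D = 2 (D = 3*(⅙) + 3*(½) = ½ + 3/2 = 2)
c(n, m) = 4 (c(n, m) = 2² = 4)
(122 + c(2, -9))*(-51 - 486) = (122 + 4)*(-51 - 486) = 126*(-537) = -67662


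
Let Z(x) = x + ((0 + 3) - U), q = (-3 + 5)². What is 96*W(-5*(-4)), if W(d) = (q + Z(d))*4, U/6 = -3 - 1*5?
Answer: 28800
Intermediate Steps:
q = 4 (q = 2² = 4)
U = -48 (U = 6*(-3 - 1*5) = 6*(-3 - 5) = 6*(-8) = -48)
Z(x) = 51 + x (Z(x) = x + ((0 + 3) - 1*(-48)) = x + (3 + 48) = x + 51 = 51 + x)
W(d) = 220 + 4*d (W(d) = (4 + (51 + d))*4 = (55 + d)*4 = 220 + 4*d)
96*W(-5*(-4)) = 96*(220 + 4*(-5*(-4))) = 96*(220 + 4*20) = 96*(220 + 80) = 96*300 = 28800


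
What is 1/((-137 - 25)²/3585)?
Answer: 1195/8748 ≈ 0.13660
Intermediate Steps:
1/((-137 - 25)²/3585) = 1/((-162)²*(1/3585)) = 1/(26244*(1/3585)) = 1/(8748/1195) = 1195/8748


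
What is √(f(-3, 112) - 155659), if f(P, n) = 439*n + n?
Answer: 7*I*√2171 ≈ 326.16*I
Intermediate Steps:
f(P, n) = 440*n
√(f(-3, 112) - 155659) = √(440*112 - 155659) = √(49280 - 155659) = √(-106379) = 7*I*√2171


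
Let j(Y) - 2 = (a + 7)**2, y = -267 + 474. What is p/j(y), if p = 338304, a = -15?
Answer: 56384/11 ≈ 5125.8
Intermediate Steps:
y = 207
j(Y) = 66 (j(Y) = 2 + (-15 + 7)**2 = 2 + (-8)**2 = 2 + 64 = 66)
p/j(y) = 338304/66 = 338304*(1/66) = 56384/11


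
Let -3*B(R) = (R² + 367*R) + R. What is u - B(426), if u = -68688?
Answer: 44060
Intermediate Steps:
B(R) = -368*R/3 - R²/3 (B(R) = -((R² + 367*R) + R)/3 = -(R² + 368*R)/3 = -368*R/3 - R²/3)
u - B(426) = -68688 - (-1)*426*(368 + 426)/3 = -68688 - (-1)*426*794/3 = -68688 - 1*(-112748) = -68688 + 112748 = 44060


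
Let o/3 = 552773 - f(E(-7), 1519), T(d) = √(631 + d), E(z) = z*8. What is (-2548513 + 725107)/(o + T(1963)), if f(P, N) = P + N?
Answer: -1507892942790/1367742221153 + 911703*√2594/1367742221153 ≈ -1.1024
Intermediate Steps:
E(z) = 8*z
f(P, N) = N + P
o = 1653930 (o = 3*(552773 - (1519 + 8*(-7))) = 3*(552773 - (1519 - 56)) = 3*(552773 - 1*1463) = 3*(552773 - 1463) = 3*551310 = 1653930)
(-2548513 + 725107)/(o + T(1963)) = (-2548513 + 725107)/(1653930 + √(631 + 1963)) = -1823406/(1653930 + √2594)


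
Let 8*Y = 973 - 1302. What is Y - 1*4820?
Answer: -38889/8 ≈ -4861.1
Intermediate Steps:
Y = -329/8 (Y = (973 - 1302)/8 = (1/8)*(-329) = -329/8 ≈ -41.125)
Y - 1*4820 = -329/8 - 1*4820 = -329/8 - 4820 = -38889/8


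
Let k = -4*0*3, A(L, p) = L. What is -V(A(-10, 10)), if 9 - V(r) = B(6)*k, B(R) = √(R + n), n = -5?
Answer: -9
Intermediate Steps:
B(R) = √(-5 + R) (B(R) = √(R - 5) = √(-5 + R))
k = 0 (k = 0*3 = 0)
V(r) = 9 (V(r) = 9 - √(-5 + 6)*0 = 9 - √1*0 = 9 - 0 = 9 - 1*0 = 9 + 0 = 9)
-V(A(-10, 10)) = -1*9 = -9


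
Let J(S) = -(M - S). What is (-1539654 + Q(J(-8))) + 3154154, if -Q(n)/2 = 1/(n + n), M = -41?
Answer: 53278499/33 ≈ 1.6145e+6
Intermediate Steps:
J(S) = 41 + S (J(S) = -(-41 - S) = 41 + S)
Q(n) = -1/n (Q(n) = -2/(n + n) = -2*1/(2*n) = -1/n)
(-1539654 + Q(J(-8))) + 3154154 = (-1539654 - 1/(41 - 8)) + 3154154 = (-1539654 - 1/33) + 3154154 = -50808583/33 + 3154154 = 53278499/33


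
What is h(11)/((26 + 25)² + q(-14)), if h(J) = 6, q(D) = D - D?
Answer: 2/867 ≈ 0.0023068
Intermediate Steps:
q(D) = 0
h(11)/((26 + 25)² + q(-14)) = 6/((26 + 25)² + 0) = 6/(51² + 0) = 6/(2601 + 0) = 6/2601 = 6*(1/2601) = 2/867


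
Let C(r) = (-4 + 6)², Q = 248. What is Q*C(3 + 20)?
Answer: 992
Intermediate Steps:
C(r) = 4 (C(r) = 2² = 4)
Q*C(3 + 20) = 248*4 = 992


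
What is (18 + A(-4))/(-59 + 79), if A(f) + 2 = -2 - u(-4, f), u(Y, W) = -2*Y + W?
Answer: ½ ≈ 0.50000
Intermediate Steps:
u(Y, W) = W - 2*Y
A(f) = -12 - f (A(f) = -2 + (-2 - (f - 2*(-4))) = -2 + (-2 - (f + 8)) = -2 + (-2 - (8 + f)) = -2 + (-2 + (-8 - f)) = -2 + (-10 - f) = -12 - f)
(18 + A(-4))/(-59 + 79) = (18 + (-12 - 1*(-4)))/(-59 + 79) = (18 + (-12 + 4))/20 = (18 - 8)*(1/20) = 10*(1/20) = ½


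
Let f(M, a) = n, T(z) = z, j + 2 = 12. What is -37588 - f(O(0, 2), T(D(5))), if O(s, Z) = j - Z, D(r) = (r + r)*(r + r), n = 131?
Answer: -37719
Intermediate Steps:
j = 10 (j = -2 + 12 = 10)
D(r) = 4*r**2 (D(r) = (2*r)*(2*r) = 4*r**2)
O(s, Z) = 10 - Z
f(M, a) = 131
-37588 - f(O(0, 2), T(D(5))) = -37588 - 1*131 = -37588 - 131 = -37719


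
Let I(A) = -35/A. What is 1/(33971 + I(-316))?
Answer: 316/10734871 ≈ 2.9437e-5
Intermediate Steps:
1/(33971 + I(-316)) = 1/(33971 - 35/(-316)) = 1/(33971 - 35*(-1/316)) = 1/(33971 + 35/316) = 1/(10734871/316) = 316/10734871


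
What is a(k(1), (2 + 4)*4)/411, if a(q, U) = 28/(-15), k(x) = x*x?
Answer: -28/6165 ≈ -0.0045418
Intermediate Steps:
k(x) = x²
a(q, U) = -28/15 (a(q, U) = 28*(-1/15) = -28/15)
a(k(1), (2 + 4)*4)/411 = -28/15/411 = -28/15*1/411 = -28/6165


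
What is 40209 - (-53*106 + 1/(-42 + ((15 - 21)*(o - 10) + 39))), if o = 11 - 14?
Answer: 3437024/75 ≈ 45827.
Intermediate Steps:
o = -3
40209 - (-53*106 + 1/(-42 + ((15 - 21)*(o - 10) + 39))) = 40209 - (-53*106 + 1/(-42 + ((15 - 21)*(-3 - 10) + 39))) = 40209 - (-5618 + 1/(-42 + (-6*(-13) + 39))) = 40209 - (-5618 + 1/(-42 + (78 + 39))) = 40209 - (-5618 + 1/(-42 + 117)) = 40209 - (-5618 + 1/75) = 40209 - 1*(-421349/75) = 40209 + 421349/75 = 3437024/75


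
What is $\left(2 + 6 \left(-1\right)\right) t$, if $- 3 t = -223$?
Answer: $- \frac{892}{3} \approx -297.33$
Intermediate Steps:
$t = \frac{223}{3}$ ($t = \left(- \frac{1}{3}\right) \left(-223\right) = \frac{223}{3} \approx 74.333$)
$\left(2 + 6 \left(-1\right)\right) t = \left(2 + 6 \left(-1\right)\right) \frac{223}{3} = \left(2 - 6\right) \frac{223}{3} = \left(-4\right) \frac{223}{3} = - \frac{892}{3}$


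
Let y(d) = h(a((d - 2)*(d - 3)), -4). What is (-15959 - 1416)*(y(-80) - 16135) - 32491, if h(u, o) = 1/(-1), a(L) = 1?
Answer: 280330509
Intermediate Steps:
h(u, o) = -1
y(d) = -1
(-15959 - 1416)*(y(-80) - 16135) - 32491 = (-15959 - 1416)*(-1 - 16135) - 32491 = -17375*(-16136) - 32491 = 280363000 - 32491 = 280330509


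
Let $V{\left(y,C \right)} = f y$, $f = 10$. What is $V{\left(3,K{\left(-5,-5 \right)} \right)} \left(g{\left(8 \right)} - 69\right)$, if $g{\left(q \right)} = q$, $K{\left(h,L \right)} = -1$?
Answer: $-1830$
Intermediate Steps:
$V{\left(y,C \right)} = 10 y$
$V{\left(3,K{\left(-5,-5 \right)} \right)} \left(g{\left(8 \right)} - 69\right) = 10 \cdot 3 \left(8 - 69\right) = 30 \left(-61\right) = -1830$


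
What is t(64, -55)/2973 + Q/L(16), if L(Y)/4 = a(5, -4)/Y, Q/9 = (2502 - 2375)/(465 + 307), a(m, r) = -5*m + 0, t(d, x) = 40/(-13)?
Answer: -44368807/186481425 ≈ -0.23793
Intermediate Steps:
t(d, x) = -40/13 (t(d, x) = 40*(-1/13) = -40/13)
a(m, r) = -5*m
Q = 1143/772 (Q = 9*((2502 - 2375)/(465 + 307)) = 9*(127/772) = 1143/772 ≈ 1.4806)
L(Y) = -100/Y (L(Y) = 4*((-5*5)/Y) = 4*(-25/Y) = -100/Y)
t(64, -55)/2973 + Q/L(16) = -40/13/2973 + 1143/(772*((-100/16))) = -40/13*1/2973 + 1143/(772*((-100*1/16))) = -40/38649 + 1143/(772*(-25/4)) = -40/38649 + (1143/772)*(-4/25) = -40/38649 - 1143/4825 = -44368807/186481425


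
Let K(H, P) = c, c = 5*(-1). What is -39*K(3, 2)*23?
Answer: 4485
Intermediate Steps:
c = -5
K(H, P) = -5
-39*K(3, 2)*23 = -39*(-5)*23 = 195*23 = 4485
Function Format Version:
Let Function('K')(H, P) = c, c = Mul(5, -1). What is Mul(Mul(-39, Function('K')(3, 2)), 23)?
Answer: 4485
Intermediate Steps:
c = -5
Function('K')(H, P) = -5
Mul(Mul(-39, Function('K')(3, 2)), 23) = Mul(Mul(-39, -5), 23) = Mul(195, 23) = 4485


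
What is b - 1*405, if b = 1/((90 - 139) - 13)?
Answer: -25111/62 ≈ -405.02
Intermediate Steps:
b = -1/62 (b = 1/(-49 - 13) = 1/(-62) = -1/62 ≈ -0.016129)
b - 1*405 = -1/62 - 1*405 = -1/62 - 405 = -25111/62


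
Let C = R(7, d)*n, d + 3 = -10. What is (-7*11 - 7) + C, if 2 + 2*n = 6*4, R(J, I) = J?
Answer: -7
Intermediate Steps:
d = -13 (d = -3 - 10 = -13)
n = 11 (n = -1 + (6*4)/2 = -1 + (½)*24 = -1 + 12 = 11)
C = 77 (C = 7*11 = 77)
(-7*11 - 7) + C = (-7*11 - 7) + 77 = (-77 - 7) + 77 = -84 + 77 = -7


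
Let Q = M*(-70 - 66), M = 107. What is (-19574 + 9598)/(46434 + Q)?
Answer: -4988/15941 ≈ -0.31290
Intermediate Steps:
Q = -14552 (Q = 107*(-70 - 66) = 107*(-136) = -14552)
(-19574 + 9598)/(46434 + Q) = (-19574 + 9598)/(46434 - 14552) = -9976/31882 = -9976*1/31882 = -4988/15941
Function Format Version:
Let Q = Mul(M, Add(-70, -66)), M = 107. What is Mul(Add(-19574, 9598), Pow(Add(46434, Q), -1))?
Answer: Rational(-4988, 15941) ≈ -0.31290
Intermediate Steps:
Q = -14552 (Q = Mul(107, Add(-70, -66)) = Mul(107, -136) = -14552)
Mul(Add(-19574, 9598), Pow(Add(46434, Q), -1)) = Mul(Add(-19574, 9598), Pow(Add(46434, -14552), -1)) = Mul(-9976, Pow(31882, -1)) = Mul(-9976, Rational(1, 31882)) = Rational(-4988, 15941)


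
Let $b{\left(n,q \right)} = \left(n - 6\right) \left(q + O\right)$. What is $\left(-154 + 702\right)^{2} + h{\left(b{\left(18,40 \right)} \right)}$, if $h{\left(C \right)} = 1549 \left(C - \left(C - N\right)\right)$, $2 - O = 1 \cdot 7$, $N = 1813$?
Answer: $3108641$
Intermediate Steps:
$O = -5$ ($O = 2 - 1 \cdot 7 = 2 - 7 = -5$)
$b{\left(n,q \right)} = \left(-6 + n\right) \left(-5 + q\right)$ ($b{\left(n,q \right)} = \left(n - 6\right) \left(q - 5\right) = \left(-6 + n\right) \left(-5 + q\right)$)
$h{\left(C \right)} = 2808337$ ($h{\left(C \right)} = 1549 \left(C - \left(-1813 + C\right)\right) = 1549 \cdot 1813 = 2808337$)
$\left(-154 + 702\right)^{2} + h{\left(b{\left(18,40 \right)} \right)} = \left(-154 + 702\right)^{2} + 2808337 = 548^{2} + 2808337 = 300304 + 2808337 = 3108641$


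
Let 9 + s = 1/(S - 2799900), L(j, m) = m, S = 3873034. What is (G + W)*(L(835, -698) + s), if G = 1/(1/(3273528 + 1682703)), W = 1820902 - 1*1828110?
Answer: -3754852142644951/1073134 ≈ -3.4990e+9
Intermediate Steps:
W = -7208 (W = 1820902 - 1828110 = -7208)
s = -9658205/1073134 (s = -9 + 1/(3873034 - 2799900) = -9 + 1/1073134 = -9658205/1073134 ≈ -9.0000)
G = 4956231 (G = 1/(1/4956231) = 4956231)
(G + W)*(L(835, -698) + s) = (4956231 - 7208)*(-698 - 9658205/1073134) = 4949023*(-758705737/1073134) = -3754852142644951/1073134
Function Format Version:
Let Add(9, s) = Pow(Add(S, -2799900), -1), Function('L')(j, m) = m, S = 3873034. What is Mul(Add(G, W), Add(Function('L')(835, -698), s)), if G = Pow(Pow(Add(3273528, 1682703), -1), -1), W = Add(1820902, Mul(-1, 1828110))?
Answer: Rational(-3754852142644951, 1073134) ≈ -3.4990e+9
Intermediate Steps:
W = -7208 (W = Add(1820902, -1828110) = -7208)
s = Rational(-9658205, 1073134) (s = Add(-9, Pow(Add(3873034, -2799900), -1)) = Add(-9, Pow(1073134, -1)) = Add(-9, Rational(1, 1073134)) = Rational(-9658205, 1073134) ≈ -9.0000)
G = 4956231 (G = Pow(Pow(4956231, -1), -1) = Pow(Rational(1, 4956231), -1) = 4956231)
Mul(Add(G, W), Add(Function('L')(835, -698), s)) = Mul(Add(4956231, -7208), Add(-698, Rational(-9658205, 1073134))) = Mul(4949023, Rational(-758705737, 1073134)) = Rational(-3754852142644951, 1073134)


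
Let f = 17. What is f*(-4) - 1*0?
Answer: -68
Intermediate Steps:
f*(-4) - 1*0 = 17*(-4) - 1*0 = -68 + 0 = -68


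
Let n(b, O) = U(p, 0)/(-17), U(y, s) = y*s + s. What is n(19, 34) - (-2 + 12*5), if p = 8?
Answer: -58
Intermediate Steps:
U(y, s) = s + s*y (U(y, s) = s*y + s = s + s*y)
n(b, O) = 0 (n(b, O) = (0*(1 + 8))/(-17) = (0*9)*(-1/17) = 0*(-1/17) = 0)
n(19, 34) - (-2 + 12*5) = 0 - (-2 + 12*5) = 0 - (-2 + 60) = 0 - 1*58 = 0 - 58 = -58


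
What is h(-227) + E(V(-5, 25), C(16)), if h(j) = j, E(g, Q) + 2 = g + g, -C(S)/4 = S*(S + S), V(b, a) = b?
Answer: -239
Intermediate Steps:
C(S) = -8*S² (C(S) = -4*S*(S + S) = -4*S*2*S = -8*S²)
E(g, Q) = -2 + 2*g (E(g, Q) = -2 + (g + g) = -2 + 2*g)
h(-227) + E(V(-5, 25), C(16)) = -227 + (-2 + 2*(-5)) = -227 + (-2 - 10) = -227 - 12 = -239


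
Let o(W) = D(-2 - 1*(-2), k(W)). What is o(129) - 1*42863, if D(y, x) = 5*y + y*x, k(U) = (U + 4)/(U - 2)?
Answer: -42863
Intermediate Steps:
k(U) = (4 + U)/(-2 + U)
D(y, x) = 5*y + x*y
o(W) = 0 (o(W) = (-2 - 1*(-2))*(5 + (4 + W)/(-2 + W)) = (-2 + 2)*(5 + (4 + W)/(-2 + W)) = 0*(5 + (4 + W)/(-2 + W)) = 0)
o(129) - 1*42863 = 0 - 1*42863 = 0 - 42863 = -42863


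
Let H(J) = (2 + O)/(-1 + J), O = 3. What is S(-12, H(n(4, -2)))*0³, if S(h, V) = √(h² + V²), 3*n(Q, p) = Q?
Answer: 0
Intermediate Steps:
n(Q, p) = Q/3
H(J) = 5/(-1 + J) (H(J) = (2 + 3)/(-1 + J) = 5/(-1 + J))
S(h, V) = √(V² + h²)
S(-12, H(n(4, -2)))*0³ = √((5/(-1 + (⅓)*4))² + (-12)²)*0³ = √((5/(-1 + 4/3))² + 144)*0 = √((5/(⅓))² + 144)*0 = √((5*3)² + 144)*0 = √(15² + 144)*0 = √(225 + 144)*0 = √369*0 = (3*√41)*0 = 0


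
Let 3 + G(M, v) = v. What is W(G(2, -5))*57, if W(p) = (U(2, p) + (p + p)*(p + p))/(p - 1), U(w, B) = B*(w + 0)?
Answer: -1520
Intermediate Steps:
U(w, B) = B*w
G(M, v) = -3 + v
W(p) = (2*p + 4*p²)/(-1 + p) (W(p) = (p*2 + (p + p)*(p + p))/(p - 1) = (2*p + (2*p)*(2*p))/(-1 + p) = (2*p + 4*p²)/(-1 + p))
W(G(2, -5))*57 = (2*(-3 - 5)*(1 + 2*(-3 - 5))/(-1 + (-3 - 5)))*57 = (2*(-8)*(1 + 2*(-8))/(-1 - 8))*57 = (2*(-8)*(1 - 16)/(-9))*57 = (2*(-8)*(-⅑)*(-15))*57 = -80/3*57 = -1520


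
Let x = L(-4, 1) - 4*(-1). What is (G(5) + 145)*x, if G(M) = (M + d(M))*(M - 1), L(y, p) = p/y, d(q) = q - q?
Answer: 2475/4 ≈ 618.75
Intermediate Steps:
d(q) = 0
G(M) = M*(-1 + M) (G(M) = (M + 0)*(M - 1) = M*(-1 + M))
x = 15/4 (x = 1/(-4) - 4*(-1) = 1*(-¼) + 4 = -¼ + 4 = 15/4 ≈ 3.7500)
(G(5) + 145)*x = (5*(-1 + 5) + 145)*(15/4) = (5*4 + 145)*(15/4) = (20 + 145)*(15/4) = 165*(15/4) = 2475/4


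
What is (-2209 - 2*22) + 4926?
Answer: 2673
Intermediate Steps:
(-2209 - 2*22) + 4926 = (-2209 - 1*44) + 4926 = (-2209 - 44) + 4926 = -2253 + 4926 = 2673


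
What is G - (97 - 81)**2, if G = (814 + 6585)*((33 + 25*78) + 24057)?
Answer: 192669704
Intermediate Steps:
G = 192669960 (G = 7399*((33 + 1950) + 24057) = 7399*(1983 + 24057) = 7399*26040 = 192669960)
G - (97 - 81)**2 = 192669960 - (97 - 81)**2 = 192669960 - 1*16**2 = 192669960 - 1*256 = 192669960 - 256 = 192669704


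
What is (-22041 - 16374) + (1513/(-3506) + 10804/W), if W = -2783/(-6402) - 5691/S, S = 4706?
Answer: -48685638406955/929766658 ≈ -52363.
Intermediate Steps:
W = -530386/684723 (W = -2783/(-6402) - 5691/4706 = -2783*(-1/6402) - 5691*1/4706 = 253/582 - 5691/4706 = -530386/684723 ≈ -0.77460)
(-22041 - 16374) + (1513/(-3506) + 10804/W) = (-22041 - 16374) + (1513/(-3506) + 10804/(-530386/684723)) = -38415 + (1513*(-1/3506) + 10804*(-684723/530386)) = -38415 + (-1513/3506 - 3698873646/265193) = -38415 - 12968652239885/929766658 = -48685638406955/929766658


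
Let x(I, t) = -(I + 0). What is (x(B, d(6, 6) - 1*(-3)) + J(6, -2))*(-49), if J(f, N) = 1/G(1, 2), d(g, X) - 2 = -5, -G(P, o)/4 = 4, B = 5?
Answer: 3969/16 ≈ 248.06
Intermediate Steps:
G(P, o) = -16 (G(P, o) = -4*4 = -16)
d(g, X) = -3 (d(g, X) = 2 - 5 = -3)
J(f, N) = -1/16 (J(f, N) = 1/(-16) = -1/16)
x(I, t) = -I
(x(B, d(6, 6) - 1*(-3)) + J(6, -2))*(-49) = (-1*5 - 1/16)*(-49) = (-5 - 1/16)*(-49) = -81/16*(-49) = 3969/16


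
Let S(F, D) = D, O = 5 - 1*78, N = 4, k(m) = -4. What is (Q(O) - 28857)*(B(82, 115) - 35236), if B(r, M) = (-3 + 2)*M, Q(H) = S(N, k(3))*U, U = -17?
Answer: 1017719939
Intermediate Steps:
O = -73 (O = 5 - 78 = -73)
Q(H) = 68 (Q(H) = -4*(-17) = 68)
B(r, M) = -M
(Q(O) - 28857)*(B(82, 115) - 35236) = (68 - 28857)*(-1*115 - 35236) = -28789*(-115 - 35236) = -28789*(-35351) = 1017719939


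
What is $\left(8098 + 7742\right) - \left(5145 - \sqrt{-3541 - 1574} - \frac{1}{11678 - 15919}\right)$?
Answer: $\frac{45357494}{4241} + i \sqrt{5115} \approx 10695.0 + 71.519 i$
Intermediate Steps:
$\left(8098 + 7742\right) - \left(5145 - \sqrt{-3541 - 1574} - \frac{1}{11678 - 15919}\right) = 15840 - \left(5145 + \frac{1}{4241} - i \sqrt{5115}\right) = 15840 - \left(\frac{21819946}{4241} - i \sqrt{5115}\right) = \frac{45357494}{4241} + i \sqrt{5115}$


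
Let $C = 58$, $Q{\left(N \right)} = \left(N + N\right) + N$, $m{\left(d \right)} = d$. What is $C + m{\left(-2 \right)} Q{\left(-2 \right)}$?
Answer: $70$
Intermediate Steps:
$Q{\left(N \right)} = 3 N$ ($Q{\left(N \right)} = 2 N + N = 3 N$)
$C + m{\left(-2 \right)} Q{\left(-2 \right)} = 58 - 2 \cdot 3 \left(-2\right) = 58 - -12 = 58 + 12 = 70$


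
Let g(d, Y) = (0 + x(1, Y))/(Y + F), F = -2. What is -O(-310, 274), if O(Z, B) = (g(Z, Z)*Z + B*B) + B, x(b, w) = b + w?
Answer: -3902235/52 ≈ -75043.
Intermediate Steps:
g(d, Y) = (1 + Y)/(-2 + Y) (g(d, Y) = (0 + (1 + Y))/(Y - 2) = (1 + Y)/(-2 + Y))
O(Z, B) = B + B² + Z*(1 + Z)/(-2 + Z) (O(Z, B) = (((1 + Z)/(-2 + Z))*Z + B*B) + B = (Z*(1 + Z)/(-2 + Z) + B²) + B = (B² + Z*(1 + Z)/(-2 + Z)) + B = B + B² + Z*(1 + Z)/(-2 + Z))
-O(-310, 274) = -(-310*(1 - 310) + 274*(1 + 274)*(-2 - 310))/(-2 - 310) = -(-310*(-309) + 274*275*(-312))/(-312) = -(-1)*(95790 - 23509200)/312 = -(-1)*(-23413410)/312 = -1*3902235/52 = -3902235/52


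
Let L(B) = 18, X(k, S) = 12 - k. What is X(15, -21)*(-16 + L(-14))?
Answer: -6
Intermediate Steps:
X(15, -21)*(-16 + L(-14)) = (12 - 1*15)*(-16 + 18) = (12 - 15)*2 = -3*2 = -6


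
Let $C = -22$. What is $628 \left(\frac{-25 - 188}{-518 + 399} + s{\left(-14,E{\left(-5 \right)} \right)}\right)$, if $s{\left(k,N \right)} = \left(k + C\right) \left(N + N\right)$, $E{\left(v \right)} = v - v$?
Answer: $\frac{133764}{119} \approx 1124.1$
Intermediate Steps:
$E{\left(v \right)} = 0$
$s{\left(k,N \right)} = 2 N \left(-22 + k\right)$ ($s{\left(k,N \right)} = \left(k - 22\right) \left(N + N\right) = \left(-22 + k\right) 2 N = 2 N \left(-22 + k\right)$)
$628 \left(\frac{-25 - 188}{-518 + 399} + s{\left(-14,E{\left(-5 \right)} \right)}\right) = 628 \left(\frac{-25 - 188}{-518 + 399} + 2 \cdot 0 \left(-22 - 14\right)\right) = 628 \left(- \frac{213}{-119} + 2 \cdot 0 \left(-36\right)\right) = 628 \left(\left(-213\right) \left(- \frac{1}{119}\right) + 0\right) = 628 \left(\frac{213}{119} + 0\right) = 628 \cdot \frac{213}{119} = \frac{133764}{119}$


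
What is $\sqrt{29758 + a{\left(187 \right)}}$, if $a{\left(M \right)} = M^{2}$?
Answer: $13 \sqrt{383} \approx 254.42$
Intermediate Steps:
$\sqrt{29758 + a{\left(187 \right)}} = \sqrt{29758 + 187^{2}} = \sqrt{29758 + 34969} = \sqrt{64727} = 13 \sqrt{383}$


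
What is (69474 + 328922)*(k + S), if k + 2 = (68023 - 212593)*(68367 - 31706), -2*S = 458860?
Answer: -2111622383235992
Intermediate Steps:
S = -229430 (S = -½*458860 = -229430)
k = -5300080772 (k = -2 + (68023 - 212593)*(68367 - 31706) = -2 - 144570*36661 = -2 - 5300080770 = -5300080772)
(69474 + 328922)*(k + S) = (69474 + 328922)*(-5300080772 - 229430) = 398396*(-5300310202) = -2111622383235992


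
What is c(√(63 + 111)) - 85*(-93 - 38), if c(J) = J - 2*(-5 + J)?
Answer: 11145 - √174 ≈ 11132.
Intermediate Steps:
c(J) = 10 - J (c(J) = J + (10 - 2*J) = 10 - J)
c(√(63 + 111)) - 85*(-93 - 38) = (10 - √(63 + 111)) - 85*(-93 - 38) = (10 - √174) - 85*(-131) = (10 - √174) - 1*(-11135) = (10 - √174) + 11135 = 11145 - √174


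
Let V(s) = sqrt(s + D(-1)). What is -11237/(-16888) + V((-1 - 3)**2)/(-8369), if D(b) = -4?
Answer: 11237/16888 - 2*sqrt(3)/8369 ≈ 0.66497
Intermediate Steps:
V(s) = sqrt(-4 + s) (V(s) = sqrt(s - 4) = sqrt(-4 + s))
-11237/(-16888) + V((-1 - 3)**2)/(-8369) = -11237/(-16888) + sqrt(-4 + (-1 - 3)**2)/(-8369) = -11237*(-1/16888) + sqrt(-4 + (-4)**2)*(-1/8369) = 11237/16888 + sqrt(-4 + 16)*(-1/8369) = 11237/16888 + sqrt(12)*(-1/8369) = 11237/16888 + (2*sqrt(3))*(-1/8369) = 11237/16888 - 2*sqrt(3)/8369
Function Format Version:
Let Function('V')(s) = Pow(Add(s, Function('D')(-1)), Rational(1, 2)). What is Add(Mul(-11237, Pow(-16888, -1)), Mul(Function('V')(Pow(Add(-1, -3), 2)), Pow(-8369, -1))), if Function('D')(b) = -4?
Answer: Add(Rational(11237, 16888), Mul(Rational(-2, 8369), Pow(3, Rational(1, 2)))) ≈ 0.66497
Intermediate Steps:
Function('V')(s) = Pow(Add(-4, s), Rational(1, 2)) (Function('V')(s) = Pow(Add(s, -4), Rational(1, 2)) = Pow(Add(-4, s), Rational(1, 2)))
Add(Mul(-11237, Pow(-16888, -1)), Mul(Function('V')(Pow(Add(-1, -3), 2)), Pow(-8369, -1))) = Add(Mul(-11237, Pow(-16888, -1)), Mul(Pow(Add(-4, Pow(Add(-1, -3), 2)), Rational(1, 2)), Pow(-8369, -1))) = Add(Mul(-11237, Rational(-1, 16888)), Mul(Pow(Add(-4, Pow(-4, 2)), Rational(1, 2)), Rational(-1, 8369))) = Add(Rational(11237, 16888), Mul(Pow(Add(-4, 16), Rational(1, 2)), Rational(-1, 8369))) = Add(Rational(11237, 16888), Mul(Pow(12, Rational(1, 2)), Rational(-1, 8369))) = Add(Rational(11237, 16888), Mul(Mul(2, Pow(3, Rational(1, 2))), Rational(-1, 8369))) = Add(Rational(11237, 16888), Mul(Rational(-2, 8369), Pow(3, Rational(1, 2))))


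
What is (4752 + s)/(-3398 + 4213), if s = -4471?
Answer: 281/815 ≈ 0.34479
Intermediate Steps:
(4752 + s)/(-3398 + 4213) = (4752 - 4471)/(-3398 + 4213) = 281/815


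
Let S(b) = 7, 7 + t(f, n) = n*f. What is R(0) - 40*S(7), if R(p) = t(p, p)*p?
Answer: -280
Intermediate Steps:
t(f, n) = -7 + f*n (t(f, n) = -7 + n*f = -7 + f*n)
R(p) = p*(-7 + p²) (R(p) = (-7 + p*p)*p = (-7 + p²)*p = p*(-7 + p²))
R(0) - 40*S(7) = 0*(-7 + 0²) - 40*7 = 0*(-7 + 0) - 280 = 0*(-7) - 280 = 0 - 280 = -280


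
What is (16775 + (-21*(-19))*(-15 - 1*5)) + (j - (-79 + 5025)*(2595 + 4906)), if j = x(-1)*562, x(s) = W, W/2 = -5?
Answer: -37096771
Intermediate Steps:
W = -10 (W = 2*(-5) = -10)
x(s) = -10
j = -5620 (j = -10*562 = -5620)
(16775 + (-21*(-19))*(-15 - 1*5)) + (j - (-79 + 5025)*(2595 + 4906)) = (16775 + (-21*(-19))*(-15 - 1*5)) + (-5620 - (-79 + 5025)*(2595 + 4906)) = (16775 + 399*(-15 - 5)) + (-5620 - 4946*7501) = (16775 + 399*(-20)) + (-5620 - 1*37099946) = (16775 - 7980) + (-5620 - 37099946) = 8795 - 37105566 = -37096771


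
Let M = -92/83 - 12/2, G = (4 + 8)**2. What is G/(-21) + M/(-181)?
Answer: -716974/105161 ≈ -6.8179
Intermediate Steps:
G = 144 (G = 12**2 = 144)
M = -590/83 (M = -92*1/83 - 12*1/2 = -92/83 - 6 = -590/83 ≈ -7.1084)
G/(-21) + M/(-181) = 144/(-21) - 590/83/(-181) = 144*(-1/21) - 590/83*(-1/181) = -48/7 + 590/15023 = -716974/105161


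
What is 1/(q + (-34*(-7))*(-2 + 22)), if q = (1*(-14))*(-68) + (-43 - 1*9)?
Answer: 1/5660 ≈ 0.00017668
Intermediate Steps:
q = 900 (q = -14*(-68) + (-43 - 9) = 952 - 52 = 900)
1/(q + (-34*(-7))*(-2 + 22)) = 1/(900 + (-34*(-7))*(-2 + 22)) = 1/(900 + 238*20) = 1/(900 + 4760) = 1/5660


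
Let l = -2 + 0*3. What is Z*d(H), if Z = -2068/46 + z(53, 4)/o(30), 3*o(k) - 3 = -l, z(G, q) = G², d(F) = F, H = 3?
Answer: 565953/115 ≈ 4921.3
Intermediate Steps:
l = -2 (l = -2 + 0 = -2)
o(k) = 5/3 (o(k) = 1 + (-1*(-2))/3 = 1 + (⅓)*2 = 1 + ⅔ = 5/3)
Z = 188651/115 (Z = -2068/46 + 53²/(5/3) = -2068*1/46 + 2809*(⅗) = -1034/23 + 8427/5 = 188651/115 ≈ 1640.4)
Z*d(H) = (188651/115)*3 = 565953/115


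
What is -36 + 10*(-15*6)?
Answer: -936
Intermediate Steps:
-36 + 10*(-15*6) = -36 + 10*(-90) = -36 - 900 = -936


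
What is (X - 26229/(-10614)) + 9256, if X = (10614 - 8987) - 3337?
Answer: 26706491/3538 ≈ 7548.5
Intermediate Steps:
X = -1710 (X = 1627 - 3337 = -1710)
(X - 26229/(-10614)) + 9256 = (-1710 - 26229/(-10614)) + 9256 = (-1710 - 26229*(-1/10614)) + 9256 = (-1710 + 8743/3538) + 9256 = -6041237/3538 + 9256 = 26706491/3538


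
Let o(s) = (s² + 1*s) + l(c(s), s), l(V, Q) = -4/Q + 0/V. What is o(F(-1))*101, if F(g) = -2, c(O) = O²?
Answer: 404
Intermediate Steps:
l(V, Q) = -4/Q (l(V, Q) = -4/Q + 0 = -4/Q)
o(s) = s + s² - 4/s (o(s) = (s² + 1*s) - 4/s = (s² + s) - 4/s = (s + s²) - 4/s = s + s² - 4/s)
o(F(-1))*101 = (-2 + (-2)² - 4/(-2))*101 = (-2 + 4 - 4*(-½))*101 = (-2 + 4 + 2)*101 = 4*101 = 404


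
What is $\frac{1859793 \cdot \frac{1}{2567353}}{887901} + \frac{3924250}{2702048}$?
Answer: $\frac{1490924982630990219}{1026577971431569424} \approx 1.4523$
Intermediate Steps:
$\frac{1859793 \cdot \frac{1}{2567353}}{887901} + \frac{3924250}{2702048} = 1859793 \cdot \frac{1}{2567353} \cdot \frac{1}{887901} + 3924250 \cdot \frac{1}{2702048} = \frac{1859793}{2567353} \cdot \frac{1}{887901} + \frac{1962125}{1351024} = \frac{619931}{759851765351} + \frac{1962125}{1351024} = \frac{1490924982630990219}{1026577971431569424}$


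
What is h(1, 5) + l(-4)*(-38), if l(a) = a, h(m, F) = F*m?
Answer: 157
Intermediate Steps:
h(1, 5) + l(-4)*(-38) = 5*1 - 4*(-38) = 5 + 152 = 157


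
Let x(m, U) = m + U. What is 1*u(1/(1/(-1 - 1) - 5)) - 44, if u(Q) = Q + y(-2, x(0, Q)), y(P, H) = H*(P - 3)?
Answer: -476/11 ≈ -43.273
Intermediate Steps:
x(m, U) = U + m
y(P, H) = H*(-3 + P)
u(Q) = -4*Q (u(Q) = Q + (Q + 0)*(-3 - 2) = Q + Q*(-5) = Q - 5*Q = -4*Q)
1*u(1/(1/(-1 - 1) - 5)) - 44 = 1*(-4/(1/(-1 - 1) - 5)) - 44 = 1*(-4/(1/(-2) - 5)) - 44 = 1*(-4/(-1/2 - 5)) - 44 = 1*(-4/(-11/2)) - 44 = 1*(-4*(-2/11)) - 44 = 1*(8/11) - 44 = 8/11 - 44 = -476/11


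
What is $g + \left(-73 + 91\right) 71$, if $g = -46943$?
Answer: $-45665$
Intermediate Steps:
$g + \left(-73 + 91\right) 71 = -46943 + \left(-73 + 91\right) 71 = -46943 + 18 \cdot 71 = -46943 + 1278 = -45665$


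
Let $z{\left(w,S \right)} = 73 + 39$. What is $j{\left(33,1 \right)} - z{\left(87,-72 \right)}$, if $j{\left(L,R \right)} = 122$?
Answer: $10$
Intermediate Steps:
$z{\left(w,S \right)} = 112$
$j{\left(33,1 \right)} - z{\left(87,-72 \right)} = 122 - 112 = 10$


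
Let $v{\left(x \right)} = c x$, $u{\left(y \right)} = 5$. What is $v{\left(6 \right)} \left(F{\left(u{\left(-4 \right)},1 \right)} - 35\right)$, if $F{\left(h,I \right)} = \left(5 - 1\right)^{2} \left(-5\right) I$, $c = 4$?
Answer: $-2760$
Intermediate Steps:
$v{\left(x \right)} = 4 x$
$F{\left(h,I \right)} = - 80 I$ ($F{\left(h,I \right)} = 4^{2} \left(-5\right) I = 16 \left(-5\right) I = - 80 I$)
$v{\left(6 \right)} \left(F{\left(u{\left(-4 \right)},1 \right)} - 35\right) = 4 \cdot 6 \left(\left(-80\right) 1 - 35\right) = 24 \left(-80 - 35\right) = 24 \left(-115\right) = -2760$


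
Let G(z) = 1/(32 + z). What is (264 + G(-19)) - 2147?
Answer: -24478/13 ≈ -1882.9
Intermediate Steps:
(264 + G(-19)) - 2147 = (264 + 1/(32 - 19)) - 2147 = (264 + 1/13) - 2147 = 3433/13 - 2147 = -24478/13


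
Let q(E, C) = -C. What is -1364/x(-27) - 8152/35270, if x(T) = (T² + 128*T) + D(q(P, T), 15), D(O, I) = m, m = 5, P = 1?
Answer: 6479634/24001235 ≈ 0.26997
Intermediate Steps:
D(O, I) = 5
x(T) = 5 + T² + 128*T (x(T) = (T² + 128*T) + 5 = 5 + T² + 128*T)
-1364/x(-27) - 8152/35270 = -1364/(5 + (-27)² + 128*(-27)) - 8152/35270 = -1364/(5 + 729 - 3456) - 8152*1/35270 = -1364/(-2722) - 4076/17635 = -1364*(-1/2722) - 4076/17635 = 682/1361 - 4076/17635 = 6479634/24001235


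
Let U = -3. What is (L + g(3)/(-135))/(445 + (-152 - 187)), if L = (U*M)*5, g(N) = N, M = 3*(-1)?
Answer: 1012/2385 ≈ 0.42432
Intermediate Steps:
M = -3
L = 45 (L = -3*(-3)*5 = 9*5 = 45)
(L + g(3)/(-135))/(445 + (-152 - 187)) = (45 + 3/(-135))/(445 + (-152 - 187)) = (45 + 3*(-1/135))/(445 - 339) = (45 - 1/45)/106 = (2024/45)*(1/106) = 1012/2385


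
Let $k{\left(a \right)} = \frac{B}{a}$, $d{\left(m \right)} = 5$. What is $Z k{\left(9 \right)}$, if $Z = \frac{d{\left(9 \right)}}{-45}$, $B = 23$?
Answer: $- \frac{23}{81} \approx -0.28395$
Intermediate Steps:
$k{\left(a \right)} = \frac{23}{a}$
$Z = - \frac{1}{9}$ ($Z = \frac{5}{-45} = 5 \left(- \frac{1}{45}\right) = - \frac{1}{9} \approx -0.11111$)
$Z k{\left(9 \right)} = - \frac{23 \cdot \frac{1}{9}}{9} = \left(- \frac{1}{9}\right) \frac{23}{9} = - \frac{23}{81}$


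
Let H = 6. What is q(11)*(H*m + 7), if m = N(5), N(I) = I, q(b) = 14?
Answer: 518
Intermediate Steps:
m = 5
q(11)*(H*m + 7) = 14*(6*5 + 7) = 14*(30 + 7) = 14*37 = 518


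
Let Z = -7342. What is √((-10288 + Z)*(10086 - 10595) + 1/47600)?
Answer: √50830456348119/2380 ≈ 2995.6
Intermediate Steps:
√((-10288 + Z)*(10086 - 10595) + 1/47600) = √((-10288 - 7342)*(10086 - 10595) + 1/47600) = √(-17630*(-509) + 1/47600) = √(8973670 + 1/47600) = √(427146692001/47600) = √50830456348119/2380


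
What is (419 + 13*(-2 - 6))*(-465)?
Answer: -146475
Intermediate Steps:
(419 + 13*(-2 - 6))*(-465) = (419 + 13*(-8))*(-465) = (419 - 104)*(-465) = 315*(-465) = -146475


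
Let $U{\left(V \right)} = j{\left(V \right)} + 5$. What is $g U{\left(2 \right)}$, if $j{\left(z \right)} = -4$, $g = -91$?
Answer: $-91$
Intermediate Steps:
$U{\left(V \right)} = 1$ ($U{\left(V \right)} = -4 + 5 = 1$)
$g U{\left(2 \right)} = \left(-91\right) 1 = -91$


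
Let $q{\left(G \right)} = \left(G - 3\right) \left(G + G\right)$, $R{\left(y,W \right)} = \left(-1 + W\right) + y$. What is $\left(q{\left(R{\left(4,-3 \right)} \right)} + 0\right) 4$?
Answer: $0$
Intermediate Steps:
$R{\left(y,W \right)} = -1 + W + y$
$q{\left(G \right)} = 2 G \left(-3 + G\right)$ ($q{\left(G \right)} = \left(-3 + G\right) 2 G = 2 G \left(-3 + G\right)$)
$\left(q{\left(R{\left(4,-3 \right)} \right)} + 0\right) 4 = \left(2 \left(-1 - 3 + 4\right) \left(-3 - 0\right) + 0\right) 4 = \left(2 \cdot 0 \left(-3 + 0\right) + 0\right) 4 = \left(2 \cdot 0 \left(-3\right) + 0\right) 4 = \left(0 + 0\right) 4 = 0 \cdot 4 = 0$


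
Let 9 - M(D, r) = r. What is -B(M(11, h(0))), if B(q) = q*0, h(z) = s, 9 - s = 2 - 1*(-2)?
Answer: 0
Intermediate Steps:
s = 5 (s = 9 - (2 - 1*(-2)) = 9 - (2 + 2) = 9 - 1*4 = 9 - 4 = 5)
h(z) = 5
M(D, r) = 9 - r
B(q) = 0
-B(M(11, h(0))) = -1*0 = 0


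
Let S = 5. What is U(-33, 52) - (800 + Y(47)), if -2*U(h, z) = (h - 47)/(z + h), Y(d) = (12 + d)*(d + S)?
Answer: -73452/19 ≈ -3865.9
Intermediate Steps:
Y(d) = (5 + d)*(12 + d) (Y(d) = (12 + d)*(d + 5) = (12 + d)*(5 + d) = (5 + d)*(12 + d))
U(h, z) = -(-47 + h)/(2*(h + z)) (U(h, z) = -(h - 47)/(2*(z + h)) = -(-47 + h)/(2*(h + z)))
U(-33, 52) - (800 + Y(47)) = (47 - 1*(-33))/(2*(-33 + 52)) - (800 + (60 + 47² + 17*47)) = (½)*(47 + 33)/19 - (800 + (60 + 2209 + 799)) = (½)*(1/19)*80 - (800 + 3068) = 40/19 - 1*3868 = 40/19 - 3868 = -73452/19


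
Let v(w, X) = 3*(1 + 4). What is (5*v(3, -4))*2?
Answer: 150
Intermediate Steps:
v(w, X) = 15 (v(w, X) = 3*5 = 15)
(5*v(3, -4))*2 = (5*15)*2 = 75*2 = 150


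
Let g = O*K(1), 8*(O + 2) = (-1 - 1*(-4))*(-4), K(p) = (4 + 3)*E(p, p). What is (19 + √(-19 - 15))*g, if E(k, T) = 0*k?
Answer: 0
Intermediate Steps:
E(k, T) = 0
K(p) = 0 (K(p) = (4 + 3)*0 = 7*0 = 0)
O = -7/2 (O = -2 + ((-1 - 1*(-4))*(-4))/8 = -2 + ((-1 + 4)*(-4))/8 = -2 + (3*(-4))/8 = -2 + (⅛)*(-12) = -2 - 3/2 = -7/2 ≈ -3.5000)
g = 0 (g = -7/2*0 = 0)
(19 + √(-19 - 15))*g = (19 + √(-19 - 15))*0 = (19 + √(-34))*0 = (19 + I*√34)*0 = 0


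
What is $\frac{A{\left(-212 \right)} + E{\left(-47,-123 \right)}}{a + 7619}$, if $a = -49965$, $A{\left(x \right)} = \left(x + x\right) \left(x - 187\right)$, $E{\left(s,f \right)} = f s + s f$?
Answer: $- \frac{90369}{21173} \approx -4.2681$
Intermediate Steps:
$E{\left(s,f \right)} = 2 f s$ ($E{\left(s,f \right)} = f s + f s = 2 f s$)
$A{\left(x \right)} = 2 x \left(-187 + x\right)$
$\frac{A{\left(-212 \right)} + E{\left(-47,-123 \right)}}{a + 7619} = \frac{2 \left(-212\right) \left(-187 - 212\right) + 2 \left(-123\right) \left(-47\right)}{-49965 + 7619} = \frac{2 \left(-212\right) \left(-399\right) + 11562}{-42346} = \left(169176 + 11562\right) \left(- \frac{1}{42346}\right) = 180738 \left(- \frac{1}{42346}\right) = - \frac{90369}{21173}$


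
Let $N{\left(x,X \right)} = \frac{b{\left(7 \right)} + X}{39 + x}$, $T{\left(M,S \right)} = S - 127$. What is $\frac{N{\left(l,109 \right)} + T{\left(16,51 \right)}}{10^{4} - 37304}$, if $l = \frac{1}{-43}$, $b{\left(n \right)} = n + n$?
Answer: $\frac{122087}{45761504} \approx 0.0026679$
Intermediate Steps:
$T{\left(M,S \right)} = -127 + S$
$b{\left(n \right)} = 2 n$
$l = - \frac{1}{43} \approx -0.023256$
$N{\left(x,X \right)} = \frac{14 + X}{39 + x}$ ($N{\left(x,X \right)} = \frac{2 \cdot 7 + X}{39 + x} = \frac{14 + X}{39 + x}$)
$\frac{N{\left(l,109 \right)} + T{\left(16,51 \right)}}{10^{4} - 37304} = \frac{\frac{14 + 109}{39 - \frac{1}{43}} + \left(-127 + 51\right)}{10^{4} - 37304} = \frac{\frac{1}{\frac{1676}{43}} \cdot 123 - 76}{10000 - 37304} = \frac{\frac{43}{1676} \cdot 123 - 76}{-27304} = \left(\frac{5289}{1676} - 76\right) \left(- \frac{1}{27304}\right) = \left(- \frac{122087}{1676}\right) \left(- \frac{1}{27304}\right) = \frac{122087}{45761504}$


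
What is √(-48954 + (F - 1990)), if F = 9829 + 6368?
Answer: I*√34747 ≈ 186.41*I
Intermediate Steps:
F = 16197
√(-48954 + (F - 1990)) = √(-48954 + (16197 - 1990)) = √(-48954 + 14207) = √(-34747) = I*√34747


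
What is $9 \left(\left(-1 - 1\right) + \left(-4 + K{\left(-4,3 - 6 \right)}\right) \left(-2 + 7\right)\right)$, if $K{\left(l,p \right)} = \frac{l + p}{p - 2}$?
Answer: $-135$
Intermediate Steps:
$K{\left(l,p \right)} = \frac{l + p}{-2 + p}$
$9 \left(\left(-1 - 1\right) + \left(-4 + K{\left(-4,3 - 6 \right)}\right) \left(-2 + 7\right)\right) = 9 \left(\left(-1 - 1\right) + \left(-4 + \frac{-4 + \left(3 - 6\right)}{-2 + \left(3 - 6\right)}\right) \left(-2 + 7\right)\right) = 9 \left(\left(-1 - 1\right) + \left(-4 + \frac{-4 + \left(3 - 6\right)}{-2 + \left(3 - 6\right)}\right) 5\right) = 9 \left(-2 + \left(-4 + \frac{-4 - 3}{-2 - 3}\right) 5\right) = 9 \left(-2 + \left(-4 + \frac{1}{-5} \left(-7\right)\right) 5\right) = 9 \left(-2 + \left(-4 - - \frac{7}{5}\right) 5\right) = 9 \left(-2 + \left(-4 + \frac{7}{5}\right) 5\right) = 9 \left(-2 - 13\right) = 9 \left(-15\right) = -135$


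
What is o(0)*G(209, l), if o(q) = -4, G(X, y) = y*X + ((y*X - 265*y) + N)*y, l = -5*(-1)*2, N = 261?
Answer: 3600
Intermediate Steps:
l = 10 (l = 5*2 = 10)
G(X, y) = X*y + y*(261 - 265*y + X*y) (G(X, y) = y*X + ((y*X - 265*y) + 261)*y = X*y + ((X*y - 265*y) + 261)*y = X*y + ((-265*y + X*y) + 261)*y = X*y + (261 - 265*y + X*y)*y = X*y + y*(261 - 265*y + X*y))
o(0)*G(209, l) = -40*(261 + 209 - 265*10 + 209*10) = -40*(261 + 209 - 2650 + 2090) = -40*(-90) = -4*(-900) = 3600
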